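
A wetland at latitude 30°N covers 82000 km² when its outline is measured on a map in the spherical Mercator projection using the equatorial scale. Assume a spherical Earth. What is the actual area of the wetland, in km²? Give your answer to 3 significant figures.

For Mercator, h = k = sec φ (a conformal cylindrical projection has a single point scale, 1/cos φ).
Areal scale = k² = sec²φ = 1/cos²(30°) = 1/0.8660² = 1.333.
True area = apparent / (areal scale) = 82000 / 1.333 ≈ 61500 km².

61500 km²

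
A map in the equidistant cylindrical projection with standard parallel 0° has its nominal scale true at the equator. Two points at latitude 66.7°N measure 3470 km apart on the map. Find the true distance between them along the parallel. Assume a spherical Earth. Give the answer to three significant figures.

For the equirectangular projection with φ₀ = 0 (plate carrée), h = 1 along meridians and k = sec φ along parallels.
Along the parallel at 66.7°, map distances are exaggerated by k = sec 66.7° = 2.528.
True distance = 3470 / 2.528 = 3470 × cos 66.7° ≈ 1370 km.

1370 km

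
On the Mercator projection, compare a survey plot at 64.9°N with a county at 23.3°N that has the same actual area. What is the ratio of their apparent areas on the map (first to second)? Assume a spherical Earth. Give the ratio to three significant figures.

On Mercator, area is exaggerated by sec²φ = 1/cos²φ.
At 64.9°: sec²(64.9°) = 1/0.4242² = 5.557.
At 23.3°: sec²(23.3°) = 1/0.9184² = 1.185.
Ratio = 5.557/1.185 = cos²(23.3°)/cos²(64.9°) ≈ 4.69.

4.69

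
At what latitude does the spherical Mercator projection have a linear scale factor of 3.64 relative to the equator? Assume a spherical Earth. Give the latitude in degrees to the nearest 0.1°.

Mercator scale is k = sec φ = 1/cos φ.
1/cos φ = 3.64  ⇒  cos φ = 0.2747  ⇒  φ = arccos(0.2747) ≈ 74.1°.

74.1°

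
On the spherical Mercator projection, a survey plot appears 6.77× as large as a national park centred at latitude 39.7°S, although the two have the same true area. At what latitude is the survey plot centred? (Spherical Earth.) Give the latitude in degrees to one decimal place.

72.8°

For equal true areas on Mercator, apparent areas scale as sec²φ, so the ratio is cos²φ₂ / cos²φ₁.
cos²φ₂ / cos²φ₁ = 6.77  ⇒  cos φ₁ = cos 39.7° / √6.77 = 0.7694/2.602 = 0.2957.
φ₁ = arccos(0.2957) ≈ 72.8°.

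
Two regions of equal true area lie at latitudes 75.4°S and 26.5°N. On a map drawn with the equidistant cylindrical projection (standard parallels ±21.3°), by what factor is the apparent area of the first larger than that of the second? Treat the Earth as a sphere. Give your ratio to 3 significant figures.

3.55

The equidistant cylindrical projection with φ₀ = 21.3° has h = 1 (meridians true) and k = cos φ₀ / cos φ along parallels.
Areal scale at 75.4°: h·k = 1.000 × 3.696 = 3.696.
Areal scale at 26.5°: h·k = 1.000 × 1.041 = 1.041.
Ratio = 3.696/1.041 ≈ 3.55.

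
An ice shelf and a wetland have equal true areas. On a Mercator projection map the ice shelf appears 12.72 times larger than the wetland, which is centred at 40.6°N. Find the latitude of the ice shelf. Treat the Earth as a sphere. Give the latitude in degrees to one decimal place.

77.7°

For equal true areas on Mercator, apparent areas scale as sec²φ, so the ratio is cos²φ₂ / cos²φ₁.
cos²φ₂ / cos²φ₁ = 12.72  ⇒  cos φ₁ = cos 40.6° / √12.72 = 0.7593/3.567 = 0.2129.
φ₁ = arccos(0.2129) ≈ 77.7°.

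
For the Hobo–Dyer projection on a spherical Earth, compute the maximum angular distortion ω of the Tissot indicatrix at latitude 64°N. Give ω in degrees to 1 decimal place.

64.3°

The Hobo–Dyer projection is cylindrical equal-area with φ₀ = 37.5°. A cylindrical equal-area projection with standard parallel φ₀ has meridian scale h = cos φ / cos φ₀ and parallel scale k = cos φ₀ / cos φ (so areas are preserved, h·k = 1).
At 64°: h = 0.5526, k = 1.810; principal scales a = 1.810, b = 0.5526.
sin(ω/2) = (a − b)/(a + b) = 1.257/2.362 = 0.5322, so ω = 2 arcsin(0.5322) ≈ 64.3°.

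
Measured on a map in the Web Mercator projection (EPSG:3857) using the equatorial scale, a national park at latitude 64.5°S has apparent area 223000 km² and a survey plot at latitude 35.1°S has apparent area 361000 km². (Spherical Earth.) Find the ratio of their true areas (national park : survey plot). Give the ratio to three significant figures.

Since Mercator area scale is 1/cos²φ, the true area equals the apparent area multiplied by cos²φ.
True area of national park: 223000 × cos²(64.5°) = 223000 × 0.1853 = 41330 km².
True area of survey plot: 361000 × cos²(35.1°) = 361000 × 0.6694 = 241600 km².
Ratio = 41330 / 241600 ≈ 0.171.

0.171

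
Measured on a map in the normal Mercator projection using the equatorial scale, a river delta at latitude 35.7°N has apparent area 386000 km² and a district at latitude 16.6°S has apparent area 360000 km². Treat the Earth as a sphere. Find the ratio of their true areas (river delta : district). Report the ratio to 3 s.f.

Mercator's areal exaggeration is sec²φ; hence true area = (apparent area) · cos²φ.
True area of river delta: 386000 × cos²(35.7°) = 386000 × 0.6595 = 254600 km².
True area of district: 360000 × cos²(16.6°) = 360000 × 0.9184 = 330600 km².
Ratio = 254600 / 330600 ≈ 0.770.

0.770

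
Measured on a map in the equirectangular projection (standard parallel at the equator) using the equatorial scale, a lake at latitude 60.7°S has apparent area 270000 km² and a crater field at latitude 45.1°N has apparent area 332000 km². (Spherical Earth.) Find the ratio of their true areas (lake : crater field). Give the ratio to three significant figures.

Plate carrée has h = 1 and k = sec φ, giving areal scale sec φ; true area = (apparent area) · cos φ.
True area of lake: 270000 × cos(60.7°) = 270000 × 0.4894 = 132100 km².
True area of crater field: 332000 × cos(45.1°) = 332000 × 0.7059 = 234300 km².
Ratio = 132100 / 234300 ≈ 0.564.

0.564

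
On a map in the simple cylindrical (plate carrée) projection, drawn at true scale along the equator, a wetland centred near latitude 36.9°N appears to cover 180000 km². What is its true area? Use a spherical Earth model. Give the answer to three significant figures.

144000 km²

In the plate carrée (x = Rλ, y = Rφ), meridians are true-scale (h = 1) and parallels are stretched by k = sec φ.
Areal scale = h·k = 1 × sec φ; at 36.9°, h = 1.000, k = 1.250, so h·k = 1.250.
True area = apparent / (areal scale) = 180000 / 1.250 ≈ 144000 km².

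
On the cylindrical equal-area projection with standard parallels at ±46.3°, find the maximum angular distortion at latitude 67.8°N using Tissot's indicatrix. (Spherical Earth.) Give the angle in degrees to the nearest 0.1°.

65.3°

Cylindrical equal-area (φ₀ = 46.3°): h = cos φ / cos 46.3° along meridians, k = cos 46.3° / cos φ along parallels; h·k = 1.
At 67.8°: h = 0.5469, k = 1.829; principal scales a = 1.829, b = 0.5469.
sin(ω/2) = (a − b)/(a + b) = 1.282/2.375 = 0.5395, so ω = 2 arcsin(0.5395) ≈ 65.3°.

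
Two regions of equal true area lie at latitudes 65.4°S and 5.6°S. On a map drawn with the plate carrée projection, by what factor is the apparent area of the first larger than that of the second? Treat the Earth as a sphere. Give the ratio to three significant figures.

For the equirectangular projection with φ₀ = 0 (plate carrée), h = 1 along meridians and k = sec φ along parallels.
Areal scale at 65.4°: h·k = 1.000 × 2.402 = 2.402.
Areal scale at 5.6°: h·k = 1.000 × 1.005 = 1.005.
Ratio = 2.402/1.005 ≈ 2.39.

2.39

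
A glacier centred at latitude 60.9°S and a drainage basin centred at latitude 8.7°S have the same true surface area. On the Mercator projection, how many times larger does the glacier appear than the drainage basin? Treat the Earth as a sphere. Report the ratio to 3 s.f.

4.13

Mercator is conformal with k = sec φ, so areal scale = k² = sec²φ.
At 60.9°: sec²(60.9°) = 1/0.4863² = 4.228.
At 8.7°: sec²(8.7°) = 1/0.9885² = 1.023.
Ratio = 4.228/1.023 = cos²(8.7°)/cos²(60.9°) ≈ 4.13.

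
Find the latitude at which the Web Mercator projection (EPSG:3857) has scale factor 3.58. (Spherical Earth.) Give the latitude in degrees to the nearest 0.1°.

73.8°

Mercator scale is k = sec φ = 1/cos φ.
1/cos φ = 3.58  ⇒  cos φ = 0.2793  ⇒  φ = arccos(0.2793) ≈ 73.8°.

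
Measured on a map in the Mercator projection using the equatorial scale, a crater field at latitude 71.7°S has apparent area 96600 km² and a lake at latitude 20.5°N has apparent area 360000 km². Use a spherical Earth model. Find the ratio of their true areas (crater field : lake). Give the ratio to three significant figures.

Mercator's areal exaggeration is sec²φ; hence true area = (apparent area) · cos²φ.
True area of crater field: 96600 × cos²(71.7°) = 96600 × 0.09859 = 9524 km².
True area of lake: 360000 × cos²(20.5°) = 360000 × 0.8774 = 315800 km².
Ratio = 9524 / 315800 ≈ 0.0302.

0.0302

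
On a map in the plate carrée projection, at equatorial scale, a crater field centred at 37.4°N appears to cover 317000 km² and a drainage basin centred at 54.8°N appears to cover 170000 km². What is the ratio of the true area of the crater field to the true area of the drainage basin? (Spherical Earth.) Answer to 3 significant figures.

Plate carrée has h = 1 and k = sec φ, giving areal scale sec φ; true area = (apparent area) · cos φ.
True area of crater field: 317000 × cos(37.4°) = 317000 × 0.7944 = 251800 km².
True area of drainage basin: 170000 × cos(54.8°) = 170000 × 0.5764 = 97990 km².
Ratio = 251800 / 97990 ≈ 2.57.

2.57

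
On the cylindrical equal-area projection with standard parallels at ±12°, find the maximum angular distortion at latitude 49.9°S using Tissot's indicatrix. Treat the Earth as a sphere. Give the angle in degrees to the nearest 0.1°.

For cylindrical equal-area with standard parallel φ₀, h = cos φ / cos φ₀ and k = cos φ₀ / cos φ, so h·k = 1.
At 49.9°: h = 0.6585, k = 1.519; principal scales a = 1.519, b = 0.6585.
sin(ω/2) = (a − b)/(a + b) = 0.8601/2.177 = 0.3951, so ω = 2 arcsin(0.3951) ≈ 46.5°.

46.5°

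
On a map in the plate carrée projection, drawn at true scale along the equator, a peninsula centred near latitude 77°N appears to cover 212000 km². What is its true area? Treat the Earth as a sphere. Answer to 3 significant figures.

In the plate carrée (x = Rλ, y = Rφ), meridians are true-scale (h = 1) and parallels are stretched by k = sec φ.
Areal scale = h·k = 1 × sec φ; at 77°, h = 1.000, k = 4.445, so h·k = 4.445.
True area = apparent / (areal scale) = 212000 / 4.445 ≈ 47700 km².

47700 km²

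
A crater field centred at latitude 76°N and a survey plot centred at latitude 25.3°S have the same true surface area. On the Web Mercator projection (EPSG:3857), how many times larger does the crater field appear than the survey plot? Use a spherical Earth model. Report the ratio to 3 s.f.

Mercator is conformal with k = sec φ, so areal scale = k² = sec²φ.
At 76°: sec²(76°) = 1/0.2419² = 17.09.
At 25.3°: sec²(25.3°) = 1/0.9041² = 1.223.
Ratio = 17.09/1.223 = cos²(25.3°)/cos²(76°) ≈ 14.0.

14.0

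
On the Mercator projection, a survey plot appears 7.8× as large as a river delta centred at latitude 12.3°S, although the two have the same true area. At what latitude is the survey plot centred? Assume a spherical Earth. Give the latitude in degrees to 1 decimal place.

69.5°

For equal true areas on Mercator, apparent areas scale as sec²φ, so the ratio is cos²φ₂ / cos²φ₁.
cos²φ₂ / cos²φ₁ = 7.8  ⇒  cos φ₁ = cos 12.3° / √7.8 = 0.9770/2.793 = 0.3498.
φ₁ = arccos(0.3498) ≈ 69.5°.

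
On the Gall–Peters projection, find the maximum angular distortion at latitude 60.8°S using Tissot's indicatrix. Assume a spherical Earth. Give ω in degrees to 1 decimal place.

41.6°

The Gall–Peters projection is cylindrical equal-area with φ₀ = 45°. Cylindrical equal-area (φ₀ = 45°): h = cos φ / cos 45° along meridians, k = cos 45° / cos φ along parallels; h·k = 1.
At 60.8°: h = 0.6899, k = 1.449; principal scales a = 1.449, b = 0.6899.
sin(ω/2) = (a − b)/(a + b) = 0.7595/2.139 = 0.3550, so ω = 2 arcsin(0.3550) ≈ 41.6°.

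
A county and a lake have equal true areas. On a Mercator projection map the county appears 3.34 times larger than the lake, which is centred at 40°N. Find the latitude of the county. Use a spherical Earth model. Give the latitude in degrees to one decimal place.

On Mercator, (apparent₁)/(apparent₂) = sec²φ₁ / sec²φ₂ when true areas are equal.
cos²φ₂ / cos²φ₁ = 3.34  ⇒  cos φ₁ = cos 40° / √3.34 = 0.7660/1.828 = 0.4192.
φ₁ = arccos(0.4192) ≈ 65.2°.

65.2°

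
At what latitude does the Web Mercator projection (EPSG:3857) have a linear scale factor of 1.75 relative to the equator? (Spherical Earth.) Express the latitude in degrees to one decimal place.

Mercator scale is k = sec φ = 1/cos φ.
1/cos φ = 1.75  ⇒  cos φ = 0.5714  ⇒  φ = arccos(0.5714) ≈ 55.2°.

55.2°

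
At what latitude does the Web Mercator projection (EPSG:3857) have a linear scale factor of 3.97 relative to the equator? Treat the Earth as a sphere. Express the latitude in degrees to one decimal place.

Mercator scale is k = sec φ = 1/cos φ.
1/cos φ = 3.97  ⇒  cos φ = 0.2519  ⇒  φ = arccos(0.2519) ≈ 75.4°.

75.4°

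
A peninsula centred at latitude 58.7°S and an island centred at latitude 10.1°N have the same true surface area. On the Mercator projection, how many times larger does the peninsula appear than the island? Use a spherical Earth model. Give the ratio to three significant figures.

Mercator areal scale is sec²φ.
At 58.7°: sec²(58.7°) = 1/0.5195² = 3.705.
At 10.1°: sec²(10.1°) = 1/0.9845² = 1.032.
Ratio = 3.705/1.032 = cos²(10.1°)/cos²(58.7°) ≈ 3.59.

3.59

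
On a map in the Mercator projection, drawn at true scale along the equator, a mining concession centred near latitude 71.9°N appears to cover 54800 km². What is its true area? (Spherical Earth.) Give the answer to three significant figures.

5290 km²

The Mercator projection is conformal; its linear scale factor is the same in every direction and equals sec φ = 1/cos φ.
Areal scale = k² = sec²φ = 1/cos²(71.9°) = 1/0.3107² = 10.36.
True area = apparent / (areal scale) = 54800 / 10.36 ≈ 5290 km².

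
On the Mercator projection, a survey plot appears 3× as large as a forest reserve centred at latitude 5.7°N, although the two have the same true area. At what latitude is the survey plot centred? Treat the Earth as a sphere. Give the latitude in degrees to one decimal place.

Mercator areal scale is sec²φ, so apparent-area ratio = sec²φ₁ / sec²φ₂ = cos²φ₂ / cos²φ₁.
cos²φ₂ / cos²φ₁ = 3  ⇒  cos φ₁ = cos 5.7° / √3 = 0.9951/1.732 = 0.5745.
φ₁ = arccos(0.5745) ≈ 54.9°.

54.9°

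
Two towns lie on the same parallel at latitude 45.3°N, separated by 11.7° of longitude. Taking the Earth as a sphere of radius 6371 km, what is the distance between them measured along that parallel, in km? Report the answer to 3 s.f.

915 km

Arc length along a parallel = R cos φ · Δλ (with Δλ in radians).
= 6371 × cos 45.3° × (11.7° × π/180) = 6371 × 0.7034 × 0.2042 ≈ 915 km.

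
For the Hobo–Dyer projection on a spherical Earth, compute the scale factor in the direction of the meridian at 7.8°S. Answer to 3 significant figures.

1.25

The Hobo–Dyer projection is cylindrical equal-area with φ₀ = 37.5°. Cylindrical equal-area (φ₀ = 37.5°): h = cos φ / cos 37.5° along meridians, k = cos 37.5° / cos φ along parallels; h·k = 1.
h = cos 7.8° / cos 37.5° = 0.9907/0.7934 = 1.249.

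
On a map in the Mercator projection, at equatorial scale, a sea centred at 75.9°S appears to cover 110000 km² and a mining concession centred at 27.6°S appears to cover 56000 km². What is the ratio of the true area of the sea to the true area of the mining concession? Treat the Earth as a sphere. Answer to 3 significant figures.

On Mercator the areal scale is sec²φ, so true area = apparent × cos²φ.
True area of sea: 110000 × cos²(75.9°) = 110000 × 0.05935 = 6528 km².
True area of mining concession: 56000 × cos²(27.6°) = 56000 × 0.7854 = 43980 km².
Ratio = 6528 / 43980 ≈ 0.148.

0.148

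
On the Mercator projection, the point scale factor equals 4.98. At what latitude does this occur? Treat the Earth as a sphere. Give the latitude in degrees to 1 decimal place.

78.4°

Mercator scale is k = sec φ = 1/cos φ.
1/cos φ = 4.98  ⇒  cos φ = 0.2008  ⇒  φ = arccos(0.2008) ≈ 78.4°.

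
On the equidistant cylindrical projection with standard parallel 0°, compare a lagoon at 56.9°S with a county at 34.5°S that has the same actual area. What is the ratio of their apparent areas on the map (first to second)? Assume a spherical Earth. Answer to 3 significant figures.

1.51

For the equirectangular projection with φ₀ = 0 (plate carrée), h = 1 along meridians and k = sec φ along parallels.
Areal scale at 56.9°: h·k = 1.000 × 1.831 = 1.831.
Areal scale at 34.5°: h·k = 1.000 × 1.213 = 1.213.
Ratio = 1.831/1.213 ≈ 1.51.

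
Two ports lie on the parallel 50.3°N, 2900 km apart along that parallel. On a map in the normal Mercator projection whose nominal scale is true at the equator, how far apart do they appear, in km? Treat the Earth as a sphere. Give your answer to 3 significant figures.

4540 km

Mercator is conformal, so the point scale is isotropic: h = k = sec φ = 1/cos φ.
Along the parallel, k = sec 50.3° = 1/0.6388 = 1.566.
Map distance = 2900 × 1.566 ≈ 4540 km.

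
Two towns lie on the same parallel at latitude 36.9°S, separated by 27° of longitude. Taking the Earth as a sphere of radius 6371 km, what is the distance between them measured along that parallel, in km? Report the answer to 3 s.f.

2400 km

Arc length along a parallel = R cos φ · Δλ (with Δλ in radians).
= 6371 × cos 36.9° × (27° × π/180) = 6371 × 0.7997 × 0.4712 ≈ 2400 km.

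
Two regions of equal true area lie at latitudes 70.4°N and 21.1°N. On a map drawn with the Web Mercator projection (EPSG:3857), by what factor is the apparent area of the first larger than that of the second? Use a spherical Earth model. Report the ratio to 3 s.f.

Mercator is conformal with k = sec φ, so areal scale = k² = sec²φ.
At 70.4°: sec²(70.4°) = 1/0.3355² = 8.887.
At 21.1°: sec²(21.1°) = 1/0.9330² = 1.149.
Ratio = 8.887/1.149 = cos²(21.1°)/cos²(70.4°) ≈ 7.74.

7.74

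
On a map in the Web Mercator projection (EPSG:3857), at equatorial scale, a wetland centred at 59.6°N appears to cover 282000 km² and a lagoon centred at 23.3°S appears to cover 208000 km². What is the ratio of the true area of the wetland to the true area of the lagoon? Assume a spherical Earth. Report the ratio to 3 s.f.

0.412

On Mercator the areal scale is sec²φ, so true area = apparent × cos²φ.
True area of wetland: 282000 × cos²(59.6°) = 282000 × 0.2561 = 72210 km².
True area of lagoon: 208000 × cos²(23.3°) = 208000 × 0.8435 = 175500 km².
Ratio = 72210 / 175500 ≈ 0.412.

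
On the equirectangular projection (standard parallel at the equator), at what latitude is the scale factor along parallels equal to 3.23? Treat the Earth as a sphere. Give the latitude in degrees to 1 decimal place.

Plate carrée: h = 1, k = sec φ along parallels.
sec φ = 3.23  ⇒  cos φ = 0.3096  ⇒  φ ≈ 72.0°.

72.0°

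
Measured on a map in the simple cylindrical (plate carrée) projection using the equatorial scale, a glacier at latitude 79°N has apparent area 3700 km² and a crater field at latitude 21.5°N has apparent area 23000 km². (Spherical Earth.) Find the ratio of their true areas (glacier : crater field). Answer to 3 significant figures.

0.0330

On the plate carrée, areal scale = h·k = 1 × sec φ, so true area = apparent × cos φ.
True area of glacier: 3700 × cos(79°) = 3700 × 0.1908 = 706.0 km².
True area of crater field: 23000 × cos(21.5°) = 23000 × 0.9304 = 21400 km².
Ratio = 706.0 / 21400 ≈ 0.0330.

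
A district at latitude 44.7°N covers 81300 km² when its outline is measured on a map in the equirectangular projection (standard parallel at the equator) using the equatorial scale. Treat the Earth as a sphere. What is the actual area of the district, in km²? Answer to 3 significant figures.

Plate carrée maps x = Rλ, y = Rφ. The meridian scale is h = 1 and the parallel scale is k = 1/cos φ = sec φ.
Areal scale = h·k = 1 × sec φ; at 44.7°, h = 1.000, k = 1.407, so h·k = 1.407.
True area = apparent / (areal scale) = 81300 / 1.407 ≈ 57800 km².

57800 km²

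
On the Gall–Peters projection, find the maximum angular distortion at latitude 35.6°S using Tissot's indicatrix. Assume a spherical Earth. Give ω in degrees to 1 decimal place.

The Gall–Peters projection is cylindrical equal-area with φ₀ = 45°. For cylindrical equal-area with standard parallel φ₀, h = cos φ / cos φ₀ and k = cos φ₀ / cos φ, so h·k = 1.
At 35.6°: h = 1.150, k = 0.8696; principal scales a = 1.150, b = 0.8696.
sin(ω/2) = (a − b)/(a + b) = 0.2803/2.020 = 0.1388, so ω = 2 arcsin(0.1388) ≈ 16.0°.

16.0°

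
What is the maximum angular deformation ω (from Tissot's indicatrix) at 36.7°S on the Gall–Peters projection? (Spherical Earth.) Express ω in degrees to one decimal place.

14.4°

The Gall–Peters projection is cylindrical equal-area with φ₀ = 45°. A cylindrical equal-area projection with standard parallel φ₀ has meridian scale h = cos φ / cos φ₀ and parallel scale k = cos φ₀ / cos φ (so areas are preserved, h·k = 1).
At 36.7°: h = 1.134, k = 0.8819; principal scales a = 1.134, b = 0.8819.
sin(ω/2) = (a − b)/(a + b) = 0.2520/2.016 = 0.1250, so ω = 2 arcsin(0.1250) ≈ 14.4°.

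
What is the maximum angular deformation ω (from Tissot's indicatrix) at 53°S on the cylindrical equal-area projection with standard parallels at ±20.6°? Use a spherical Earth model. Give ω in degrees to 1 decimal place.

A cylindrical equal-area projection with standard parallel φ₀ has meridian scale h = cos φ / cos φ₀ and parallel scale k = cos φ₀ / cos φ (so areas are preserved, h·k = 1).
At 53°: h = 0.6429, k = 1.555; principal scales a = 1.555, b = 0.6429.
sin(ω/2) = (a − b)/(a + b) = 0.9125/2.198 = 0.4151, so ω = 2 arcsin(0.4151) ≈ 49.0°.

49.0°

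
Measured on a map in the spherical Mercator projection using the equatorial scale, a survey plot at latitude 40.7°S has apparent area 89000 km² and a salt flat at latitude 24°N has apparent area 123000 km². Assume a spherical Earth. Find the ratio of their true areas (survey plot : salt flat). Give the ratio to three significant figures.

Since Mercator area scale is 1/cos²φ, the true area equals the apparent area multiplied by cos²φ.
True area of survey plot: 89000 × cos²(40.7°) = 89000 × 0.5748 = 51150 km².
True area of salt flat: 123000 × cos²(24°) = 123000 × 0.8346 = 102700 km².
Ratio = 51150 / 102700 ≈ 0.498.

0.498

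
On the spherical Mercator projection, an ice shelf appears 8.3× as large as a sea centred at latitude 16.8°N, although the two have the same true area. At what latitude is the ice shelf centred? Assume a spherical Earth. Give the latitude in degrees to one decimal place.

70.6°

For equal true areas on Mercator, apparent areas scale as sec²φ, so the ratio is cos²φ₂ / cos²φ₁.
cos²φ₂ / cos²φ₁ = 8.3  ⇒  cos φ₁ = cos 16.8° / √8.3 = 0.9573/2.881 = 0.3323.
φ₁ = arccos(0.3323) ≈ 70.6°.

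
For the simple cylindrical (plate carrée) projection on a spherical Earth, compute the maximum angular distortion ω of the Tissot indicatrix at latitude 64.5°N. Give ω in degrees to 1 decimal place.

Plate carrée maps x = Rλ, y = Rφ. The meridian scale is h = 1 and the parallel scale is k = 1/cos φ = sec φ.
At 64.5°: h = 1.000, k = 2.323; principal scales a = 2.323, b = 1.000.
sin(ω/2) = (a − b)/(a + b) = 1.323/3.323 = 0.3981, so ω = 2 arcsin(0.3981) ≈ 46.9°.

46.9°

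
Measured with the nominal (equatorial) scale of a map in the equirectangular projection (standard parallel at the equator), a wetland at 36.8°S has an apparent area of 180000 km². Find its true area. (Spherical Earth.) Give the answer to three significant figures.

144000 km²

In the plate carrée (x = Rλ, y = Rφ), meridians are true-scale (h = 1) and parallels are stretched by k = sec φ.
Areal scale = h·k = 1 × sec φ; at 36.8°, h = 1.000, k = 1.249, so h·k = 1.249.
True area = apparent / (areal scale) = 180000 / 1.249 ≈ 144000 km².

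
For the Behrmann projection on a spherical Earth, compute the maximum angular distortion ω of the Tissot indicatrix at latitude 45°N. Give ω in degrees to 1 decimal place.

23.1°

Behrmann is a cylindrical equal-area projection with standard parallels at ±30°. Cylindrical equal-area (φ₀ = 30°): h = cos φ / cos 30° along meridians, k = cos 30° / cos φ along parallels; h·k = 1.
At 45°: h = 0.8165, k = 1.225; principal scales a = 1.225, b = 0.8165.
sin(ω/2) = (a − b)/(a + b) = 0.4082/2.041 = 0.2000, so ω = 2 arcsin(0.2000) ≈ 23.1°.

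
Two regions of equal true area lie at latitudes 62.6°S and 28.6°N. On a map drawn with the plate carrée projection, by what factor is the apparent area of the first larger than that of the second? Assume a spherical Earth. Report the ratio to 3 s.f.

Plate carrée maps x = Rλ, y = Rφ. The meridian scale is h = 1 and the parallel scale is k = 1/cos φ = sec φ.
Areal scale at 62.6°: h·k = 1.000 × 2.173 = 2.173.
Areal scale at 28.6°: h·k = 1.000 × 1.139 = 1.139.
Ratio = 2.173/1.139 ≈ 1.91.

1.91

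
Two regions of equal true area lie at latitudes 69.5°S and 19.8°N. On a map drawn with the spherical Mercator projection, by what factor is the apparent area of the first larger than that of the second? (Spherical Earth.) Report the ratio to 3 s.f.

Mercator areal scale is sec²φ.
At 69.5°: sec²(69.5°) = 1/0.3502² = 8.154.
At 19.8°: sec²(19.8°) = 1/0.9409² = 1.130.
Ratio = 8.154/1.130 = cos²(19.8°)/cos²(69.5°) ≈ 7.22.

7.22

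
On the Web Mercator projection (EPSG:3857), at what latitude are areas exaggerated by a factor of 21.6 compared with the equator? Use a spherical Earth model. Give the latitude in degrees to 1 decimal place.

Mercator areal scale is sec²φ.
sec²φ = 21.6  ⇒  cos²φ = 0.04630  ⇒  cos φ = 0.2152.
φ = arccos(0.2152) ≈ 77.6°.

77.6°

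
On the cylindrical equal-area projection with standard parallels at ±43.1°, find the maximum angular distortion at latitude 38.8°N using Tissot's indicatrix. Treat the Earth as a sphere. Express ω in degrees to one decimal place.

For cylindrical equal-area with standard parallel φ₀, h = cos φ / cos φ₀ and k = cos φ₀ / cos φ, so h·k = 1.
At 38.8°: h = 1.067, k = 0.9369; principal scales a = 1.067, b = 0.9369.
sin(ω/2) = (a − b)/(a + b) = 0.1304/2.004 = 0.06509, so ω = 2 arcsin(0.06509) ≈ 7.5°.

7.5°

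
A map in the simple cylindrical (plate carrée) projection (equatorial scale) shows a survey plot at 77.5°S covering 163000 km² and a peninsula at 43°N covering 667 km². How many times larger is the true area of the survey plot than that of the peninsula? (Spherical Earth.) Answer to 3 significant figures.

72.3

On the plate carrée, areal scale = h·k = 1 × sec φ, so true area = apparent × cos φ.
True area of survey plot: 163000 × cos(77.5°) = 163000 × 0.2164 = 35280 km².
True area of peninsula: 667 × cos(43°) = 667 × 0.7314 = 487.8 km².
Ratio = 35280 / 487.8 ≈ 72.3.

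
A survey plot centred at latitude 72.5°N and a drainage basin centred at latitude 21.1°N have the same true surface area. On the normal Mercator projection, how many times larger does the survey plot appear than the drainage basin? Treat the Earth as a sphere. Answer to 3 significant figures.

9.63

On Mercator, area is exaggerated by sec²φ = 1/cos²φ.
At 72.5°: sec²(72.5°) = 1/0.3007² = 11.06.
At 21.1°: sec²(21.1°) = 1/0.9330² = 1.149.
Ratio = 11.06/1.149 = cos²(21.1°)/cos²(72.5°) ≈ 9.63.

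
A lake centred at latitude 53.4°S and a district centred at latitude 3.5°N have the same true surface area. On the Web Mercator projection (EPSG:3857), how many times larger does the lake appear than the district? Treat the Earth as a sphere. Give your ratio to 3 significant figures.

2.80

Mercator is conformal with k = sec φ, so areal scale = k² = sec²φ.
At 53.4°: sec²(53.4°) = 1/0.5962² = 2.813.
At 3.5°: sec²(3.5°) = 1/0.9981² = 1.004.
Ratio = 2.813/1.004 = cos²(3.5°)/cos²(53.4°) ≈ 2.80.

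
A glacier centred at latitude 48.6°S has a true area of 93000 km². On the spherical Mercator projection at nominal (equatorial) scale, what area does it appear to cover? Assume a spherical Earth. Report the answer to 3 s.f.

213000 km²

The Mercator projection is conformal; its linear scale factor is the same in every direction and equals sec φ = 1/cos φ.
Areal scale = k² = sec²φ = 1/cos²(48.6°) = 1/0.6613² = 2.287.
Apparent area = 93000 × 2.287 ≈ 213000 km².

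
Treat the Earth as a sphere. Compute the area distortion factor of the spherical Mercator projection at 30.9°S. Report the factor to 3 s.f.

1.36

For Mercator, h = k = sec φ (a conformal cylindrical projection has a single point scale, 1/cos φ).
Areal scale = k² = sec²φ = 1/cos²(30.9°) = 1/0.8581² = 1.358.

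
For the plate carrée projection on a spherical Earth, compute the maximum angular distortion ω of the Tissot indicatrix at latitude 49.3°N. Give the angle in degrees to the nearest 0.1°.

In the plate carrée (x = Rλ, y = Rφ), meridians are true-scale (h = 1) and parallels are stretched by k = sec φ.
At 49.3°: h = 1.000, k = 1.534; principal scales a = 1.534, b = 1.000.
sin(ω/2) = (a − b)/(a + b) = 0.5335/2.534 = 0.2106, so ω = 2 arcsin(0.2106) ≈ 24.3°.

24.3°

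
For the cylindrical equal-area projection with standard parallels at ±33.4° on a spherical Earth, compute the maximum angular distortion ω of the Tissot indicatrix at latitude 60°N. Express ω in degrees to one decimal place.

56.3°

For cylindrical equal-area with standard parallel φ₀, h = cos φ / cos φ₀ and k = cos φ₀ / cos φ, so h·k = 1.
At 60°: h = 0.5989, k = 1.670; principal scales a = 1.670, b = 0.5989.
sin(ω/2) = (a − b)/(a + b) = 1.071/2.269 = 0.4720, so ω = 2 arcsin(0.4720) ≈ 56.3°.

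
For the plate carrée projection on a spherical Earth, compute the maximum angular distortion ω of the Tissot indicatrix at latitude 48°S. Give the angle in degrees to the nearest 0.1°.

22.9°

In the plate carrée (x = Rλ, y = Rφ), meridians are true-scale (h = 1) and parallels are stretched by k = sec φ.
At 48°: h = 1.000, k = 1.494; principal scales a = 1.494, b = 1.000.
sin(ω/2) = (a − b)/(a + b) = 0.4945/2.494 = 0.1982, so ω = 2 arcsin(0.1982) ≈ 22.9°.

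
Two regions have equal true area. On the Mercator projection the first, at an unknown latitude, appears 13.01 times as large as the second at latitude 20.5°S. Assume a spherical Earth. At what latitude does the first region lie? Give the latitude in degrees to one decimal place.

74.9°

On Mercator, (apparent₁)/(apparent₂) = sec²φ₁ / sec²φ₂ when true areas are equal.
cos²φ₂ / cos²φ₁ = 13.01  ⇒  cos φ₁ = cos 20.5° / √13.01 = 0.9367/3.607 = 0.2597.
φ₁ = arccos(0.2597) ≈ 74.9°.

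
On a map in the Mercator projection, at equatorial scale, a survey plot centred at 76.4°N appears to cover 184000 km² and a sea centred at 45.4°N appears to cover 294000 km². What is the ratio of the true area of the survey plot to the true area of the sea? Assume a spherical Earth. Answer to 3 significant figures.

Since Mercator area scale is 1/cos²φ, the true area equals the apparent area multiplied by cos²φ.
True area of survey plot: 184000 × cos²(76.4°) = 184000 × 0.05529 = 10170 km².
True area of sea: 294000 × cos²(45.4°) = 294000 × 0.4930 = 144900 km².
Ratio = 10170 / 144900 ≈ 0.0702.

0.0702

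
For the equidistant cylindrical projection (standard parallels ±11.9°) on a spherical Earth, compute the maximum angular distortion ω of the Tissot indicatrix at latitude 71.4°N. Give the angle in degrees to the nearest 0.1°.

61.1°

The equidistant cylindrical projection with φ₀ = 11.9° has h = 1 (meridians true) and k = cos φ₀ / cos φ along parallels.
At 71.4°: h = 1.000, k = 3.068; principal scales a = 3.068, b = 1.000.
sin(ω/2) = (a − b)/(a + b) = 2.068/4.068 = 0.5083, so ω = 2 arcsin(0.5083) ≈ 61.1°.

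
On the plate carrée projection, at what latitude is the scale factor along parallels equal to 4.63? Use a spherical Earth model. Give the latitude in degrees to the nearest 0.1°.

77.5°

Plate carrée: h = 1, k = sec φ along parallels.
sec φ = 4.63  ⇒  cos φ = 0.2160  ⇒  φ ≈ 77.5°.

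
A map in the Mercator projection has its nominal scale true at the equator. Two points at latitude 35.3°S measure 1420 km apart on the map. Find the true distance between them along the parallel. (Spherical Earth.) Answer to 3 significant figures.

Mercator is conformal, so the point scale is isotropic: h = k = sec φ = 1/cos φ.
Along the parallel at 35.3°, map distances are exaggerated by k = sec 35.3° = 1.225.
True distance = 1420 / 1.225 = 1420 × cos 35.3° ≈ 1160 km.

1160 km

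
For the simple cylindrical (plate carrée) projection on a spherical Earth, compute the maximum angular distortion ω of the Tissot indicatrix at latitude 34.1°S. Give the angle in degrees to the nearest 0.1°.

10.8°

In the plate carrée (x = Rλ, y = Rφ), meridians are true-scale (h = 1) and parallels are stretched by k = sec φ.
At 34.1°: h = 1.000, k = 1.208; principal scales a = 1.208, b = 1.000.
sin(ω/2) = (a − b)/(a + b) = 0.2076/2.208 = 0.09406, so ω = 2 arcsin(0.09406) ≈ 10.8°.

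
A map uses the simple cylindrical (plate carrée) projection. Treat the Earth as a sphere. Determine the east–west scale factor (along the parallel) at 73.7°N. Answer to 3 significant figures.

For the equirectangular projection with φ₀ = 0 (plate carrée), h = 1 along meridians and k = sec φ along parallels.
k = 1/cos 73.7° = 1/0.2807 = 3.563.

3.56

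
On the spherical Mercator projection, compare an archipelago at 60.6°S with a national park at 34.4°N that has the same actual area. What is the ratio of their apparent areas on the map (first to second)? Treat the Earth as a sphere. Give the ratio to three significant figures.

Mercator is conformal with k = sec φ, so areal scale = k² = sec²φ.
At 60.6°: sec²(60.6°) = 1/0.4909² = 4.150.
At 34.4°: sec²(34.4°) = 1/0.8251² = 1.469.
Ratio = 4.150/1.469 = cos²(34.4°)/cos²(60.6°) ≈ 2.83.

2.83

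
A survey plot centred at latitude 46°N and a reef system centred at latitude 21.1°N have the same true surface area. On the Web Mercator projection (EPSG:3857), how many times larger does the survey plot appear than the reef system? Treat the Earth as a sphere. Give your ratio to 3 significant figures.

1.80

Mercator is conformal with k = sec φ, so areal scale = k² = sec²φ.
At 46°: sec²(46°) = 1/0.6947² = 2.072.
At 21.1°: sec²(21.1°) = 1/0.9330² = 1.149.
Ratio = 2.072/1.149 = cos²(21.1°)/cos²(46°) ≈ 1.80.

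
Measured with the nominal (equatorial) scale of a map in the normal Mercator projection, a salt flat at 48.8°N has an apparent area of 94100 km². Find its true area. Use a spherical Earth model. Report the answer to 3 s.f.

For Mercator, h = k = sec φ (a conformal cylindrical projection has a single point scale, 1/cos φ).
Areal scale = k² = sec²φ = 1/cos²(48.8°) = 1/0.6587² = 2.305.
True area = apparent / (areal scale) = 94100 / 2.305 ≈ 40800 km².

40800 km²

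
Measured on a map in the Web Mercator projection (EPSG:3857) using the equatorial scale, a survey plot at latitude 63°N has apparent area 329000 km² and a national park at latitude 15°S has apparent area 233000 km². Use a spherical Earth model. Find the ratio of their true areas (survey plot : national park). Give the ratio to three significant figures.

On Mercator the areal scale is sec²φ, so true area = apparent × cos²φ.
True area of survey plot: 329000 × cos²(63°) = 329000 × 0.2061 = 67810 km².
True area of national park: 233000 × cos²(15°) = 233000 × 0.9330 = 217400 km².
Ratio = 67810 / 217400 ≈ 0.312.

0.312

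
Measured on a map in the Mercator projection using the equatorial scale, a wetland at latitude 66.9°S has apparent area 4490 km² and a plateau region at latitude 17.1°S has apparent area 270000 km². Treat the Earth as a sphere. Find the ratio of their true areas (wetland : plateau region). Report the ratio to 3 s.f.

Since Mercator area scale is 1/cos²φ, the true area equals the apparent area multiplied by cos²φ.
True area of wetland: 4490 × cos²(66.9°) = 4490 × 0.1539 = 691.1 km².
True area of plateau region: 270000 × cos²(17.1°) = 270000 × 0.9135 = 246700 km².
Ratio = 691.1 / 246700 ≈ 0.00280.

0.00280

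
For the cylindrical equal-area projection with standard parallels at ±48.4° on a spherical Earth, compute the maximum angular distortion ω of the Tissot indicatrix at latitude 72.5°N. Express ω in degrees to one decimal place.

82.5°

A cylindrical equal-area projection with standard parallel φ₀ has meridian scale h = cos φ / cos φ₀ and parallel scale k = cos φ₀ / cos φ (so areas are preserved, h·k = 1).
At 72.5°: h = 0.4529, k = 2.208; principal scales a = 2.208, b = 0.4529.
sin(ω/2) = (a − b)/(a + b) = 1.755/2.661 = 0.6596, so ω = 2 arcsin(0.6596) ≈ 82.5°.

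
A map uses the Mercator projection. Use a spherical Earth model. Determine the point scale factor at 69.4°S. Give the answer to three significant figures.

2.84

Mercator is conformal, so the point scale is isotropic: h = k = sec φ = 1/cos φ.
k = 1/cos 69.4° = 1/0.3518 = 2.842.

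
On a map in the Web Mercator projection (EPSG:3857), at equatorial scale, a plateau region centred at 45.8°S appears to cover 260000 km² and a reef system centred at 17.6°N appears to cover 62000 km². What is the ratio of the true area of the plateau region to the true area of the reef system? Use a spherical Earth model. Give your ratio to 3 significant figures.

On Mercator the areal scale is sec²φ, so true area = apparent × cos²φ.
True area of plateau region: 260000 × cos²(45.8°) = 260000 × 0.4860 = 126400 km².
True area of reef system: 62000 × cos²(17.6°) = 62000 × 0.9086 = 56330 km².
Ratio = 126400 / 56330 ≈ 2.24.

2.24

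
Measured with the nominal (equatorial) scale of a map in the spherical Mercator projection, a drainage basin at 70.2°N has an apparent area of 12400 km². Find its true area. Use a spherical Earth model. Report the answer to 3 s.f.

Mercator is conformal, so the point scale is isotropic: h = k = sec φ = 1/cos φ.
Areal scale = k² = sec²φ = 1/cos²(70.2°) = 1/0.3387² = 8.715.
True area = apparent / (areal scale) = 12400 / 8.715 ≈ 1420 km².

1420 km²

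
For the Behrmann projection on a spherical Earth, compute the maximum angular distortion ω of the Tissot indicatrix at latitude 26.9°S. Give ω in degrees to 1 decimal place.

3.4°

Behrmann is a cylindrical equal-area projection with standard parallels at ±30°. For cylindrical equal-area with standard parallel φ₀, h = cos φ / cos φ₀ and k = cos φ₀ / cos φ, so h·k = 1.
At 26.9°: h = 1.030, k = 0.9711; principal scales a = 1.030, b = 0.9711.
sin(ω/2) = (a − b)/(a + b) = 0.05866/2.001 = 0.02932, so ω = 2 arcsin(0.02932) ≈ 3.4°.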